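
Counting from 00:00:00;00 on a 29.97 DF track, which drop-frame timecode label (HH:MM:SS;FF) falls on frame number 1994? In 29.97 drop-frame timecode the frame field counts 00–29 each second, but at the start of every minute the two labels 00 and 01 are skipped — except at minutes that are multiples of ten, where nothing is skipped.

00:01:06;16

Each 10-minute DF block holds 10 × 60 × 30 − 9 × 2 = 17982 frames. 1994 ÷ 17982 → 0 full blocks, remainder 1994.
Within the partial block the first minute is 1800 frames and each further minute 1798, so 1 further minute boundary passed. Total skipped labels = 18 × 0 + 2 × 1 = 2.
Non-drop label index = 1994 + 2 = 1996; at 30 labels/s that is 00:01:06:16, i.e. DF 00:01:06;16.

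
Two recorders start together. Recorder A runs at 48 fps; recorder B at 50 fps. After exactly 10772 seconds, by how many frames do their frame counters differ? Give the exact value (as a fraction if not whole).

21544 frames

A emits 48 × 10772 = 517056 frames; B emits 50 × 10772 = 538600.
Difference = 21544 frames; B is ahead of A.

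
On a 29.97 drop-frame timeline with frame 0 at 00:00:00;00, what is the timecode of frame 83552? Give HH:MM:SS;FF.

Ten DF minutes hold 17982 frames, so frame 83552 lies in block 4 (frames 71928–89909) with 11624 frames into that block.
The block's first minute is 1800 frames and the rest 1798 each; 11624 frames reaches minute 6, so 4 × 18 + 6 × 2 = 84 labels have been skipped so far.
Adding those back, label number 83552 + 84 = 83636 at 30 labels/s is 2787 s + 26 f = 0 h 46 min 27 s frame 26, i.e. 00:46:27;26.

00:46:27;26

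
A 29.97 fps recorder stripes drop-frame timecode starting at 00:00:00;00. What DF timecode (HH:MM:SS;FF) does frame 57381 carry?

00:31:54;17

Each 10-minute DF block holds 10 × 60 × 30 − 9 × 2 = 17982 frames. 57381 ÷ 17982 → 3 full blocks, remainder 3435.
Within the partial block the first minute is 1800 frames and each further minute 1798, so 1 further minute boundary passed. Total skipped labels = 18 × 3 + 2 × 1 = 56.
Non-drop label index = 57381 + 56 = 57437; at 30 labels/s that is 00:31:54:17, i.e. DF 00:31:54;17.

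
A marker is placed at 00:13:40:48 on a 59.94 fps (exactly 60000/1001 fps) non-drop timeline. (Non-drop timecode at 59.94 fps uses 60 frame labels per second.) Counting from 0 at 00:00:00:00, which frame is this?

Total seconds to the label: (0 × 3600 + 13 × 60 + 40) = 820.
Frame index = 820 × 60 + 48 = 49248.

frame 49248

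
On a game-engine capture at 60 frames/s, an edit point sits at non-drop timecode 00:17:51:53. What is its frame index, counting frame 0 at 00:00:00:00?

Total seconds to the label: (0 × 3600 + 17 × 60 + 51) = 1071.
Frame index = 1071 × 60 + 53 = 64313.

64313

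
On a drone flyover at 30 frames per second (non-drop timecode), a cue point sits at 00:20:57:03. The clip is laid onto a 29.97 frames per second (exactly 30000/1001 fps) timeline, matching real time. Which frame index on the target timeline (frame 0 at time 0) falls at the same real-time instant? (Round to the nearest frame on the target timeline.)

frame 37675

Source frame index: (0×3600 + 20×60 + 57) × 30 + 3 = 37713.
Real time: 37713 / (30) = 12571/10 s.
Target frame: (12571/10) × (30000/1001) = 2901000/77 ≈ 37675.325 → 37675.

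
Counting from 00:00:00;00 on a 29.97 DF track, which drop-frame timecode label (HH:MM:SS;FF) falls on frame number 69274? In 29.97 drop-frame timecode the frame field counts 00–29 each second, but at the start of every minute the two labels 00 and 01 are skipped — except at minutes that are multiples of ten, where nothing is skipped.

00:38:31;14

Ten DF minutes hold 17982 frames, so frame 69274 lies in block 3 (frames 53946–71927) with 15328 frames into that block.
The block's first minute is 1800 frames and the rest 1798 each; 15328 frames reaches minute 8, so 3 × 18 + 8 × 2 = 70 labels have been skipped so far.
Adding those back, label number 69274 + 70 = 69344 at 30 labels/s is 2311 s + 14 f = 0 h 38 min 31 s frame 14, i.e. 00:38:31;14.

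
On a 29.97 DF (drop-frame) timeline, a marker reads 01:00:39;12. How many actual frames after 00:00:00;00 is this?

Complete 10-minute blocks: 6, each 17982 frames → 107892.
Remaining 0 whole minutes in the current block: 0 frames.
Within the current minute: 39 × 30 + 12 = 1182. Total = 107892 + 0 + 1182 = 109074.

109074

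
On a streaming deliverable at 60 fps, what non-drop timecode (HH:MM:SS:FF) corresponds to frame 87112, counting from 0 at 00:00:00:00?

87112 ÷ 60 = 1451 full seconds, remainder 52 frames.
1451 s = 0 h 24 min 11 s.
Timecode: 00:24:11:52.

00:24:11:52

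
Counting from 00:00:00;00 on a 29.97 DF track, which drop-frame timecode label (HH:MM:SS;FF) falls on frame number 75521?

Ten DF minutes hold 17982 frames, so frame 75521 lies in block 4 (frames 71928–89909) with 3593 frames into that block.
The block's first minute is 1800 frames and the rest 1798 each; 3593 frames reaches minute 1, so 4 × 18 + 1 × 2 = 74 labels have been skipped so far.
Adding those back, label number 75521 + 74 = 75595 at 30 labels/s is 2519 s + 25 f = 0 h 41 min 59 s frame 25, i.e. 00:41:59;25.

00:41:59;25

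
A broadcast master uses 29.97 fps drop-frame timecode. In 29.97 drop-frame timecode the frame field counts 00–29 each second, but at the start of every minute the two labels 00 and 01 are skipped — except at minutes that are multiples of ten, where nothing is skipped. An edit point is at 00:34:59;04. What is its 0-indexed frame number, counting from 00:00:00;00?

Complete 10-minute blocks: 3, each 17982 frames → 53946.
Remaining 4 whole minutes in the current block: 1800 + 3 × 1798 = 7194 frames.
Within the current minute: 59 × 30 + 4 − 2 = 1772 (labels ;00/;01 skipped at this minute). Total = 53946 + 7194 + 1772 = 62912.

62912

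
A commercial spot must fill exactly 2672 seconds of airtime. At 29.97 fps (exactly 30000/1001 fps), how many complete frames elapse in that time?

Frames = 2672 × 30000/1001 = 80160000/1001 ≈ 80079.9201.
Complete frames: 80079.

80079 frames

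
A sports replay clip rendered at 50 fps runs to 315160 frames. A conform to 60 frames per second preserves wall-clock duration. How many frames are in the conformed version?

378192 frames

Target frames = source frames × (target rate / source rate) = 315160 × (60)/(50) = 315160 × 6/5 = 378192.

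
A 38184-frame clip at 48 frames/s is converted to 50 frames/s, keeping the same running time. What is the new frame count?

Target frames = source frames × (target rate / source rate) = 38184 × (50)/(48) = 38184 × 25/24 = 39775.

39775 frames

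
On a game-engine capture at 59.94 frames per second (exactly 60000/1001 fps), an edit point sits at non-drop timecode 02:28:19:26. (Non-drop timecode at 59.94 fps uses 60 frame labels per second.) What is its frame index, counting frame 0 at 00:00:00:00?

Total seconds to the label: (2 × 3600 + 28 × 60 + 19) = 8899.
Frame index = 8899 × 60 + 26 = 533966.

533966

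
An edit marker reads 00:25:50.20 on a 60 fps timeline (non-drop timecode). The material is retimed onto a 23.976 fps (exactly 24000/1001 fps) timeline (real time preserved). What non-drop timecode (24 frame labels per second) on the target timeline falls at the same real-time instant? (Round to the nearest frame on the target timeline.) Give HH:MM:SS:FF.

Source frame index: (0×3600 + 25×60 + 50) × 60 + 20 = 93020.
Real time: 93020 / (60) = 4651/3 s.
Target frame: (4651/3) × (24000/1001) = 37208000/1001 ≈ 37170.829 → 37171.
At 24 labels/s: frame 37171 → 00:25:48:19.

00:25:48:19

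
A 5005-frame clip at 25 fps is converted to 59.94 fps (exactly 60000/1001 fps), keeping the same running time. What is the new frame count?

12000 frames

Target frames = source frames × (target rate / source rate) = 5005 × (60000/1001)/(25) = 5005 × 2400/1001 = 12000.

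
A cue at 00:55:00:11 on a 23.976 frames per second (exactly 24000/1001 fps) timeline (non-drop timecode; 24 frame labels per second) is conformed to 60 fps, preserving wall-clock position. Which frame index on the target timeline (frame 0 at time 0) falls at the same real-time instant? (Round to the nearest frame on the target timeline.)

Source frame index: (0×3600 + 55×60 + 0) × 24 + 11 = 79211.
Real time: 79211 / (24000/1001) = 79290211/24000 s.
Target frame: (79290211/24000) × (60) = 79290211/400 ≈ 198225.527 → 198226.

frame 198226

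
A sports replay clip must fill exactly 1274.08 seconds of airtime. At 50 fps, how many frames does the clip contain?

Frames = 1274.08 × 50 = 63704.

63704 frames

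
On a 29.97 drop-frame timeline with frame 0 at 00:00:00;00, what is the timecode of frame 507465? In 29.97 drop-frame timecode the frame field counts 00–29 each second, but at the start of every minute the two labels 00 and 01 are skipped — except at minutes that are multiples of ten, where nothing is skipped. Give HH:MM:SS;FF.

Each 10-minute DF block holds 10 × 60 × 30 − 9 × 2 = 17982 frames. 507465 ÷ 17982 → 28 full blocks, remainder 3969.
Within the partial block the first minute is 1800 frames and each further minute 1798, so 2 further minute boundaries passed. Total skipped labels = 18 × 28 + 2 × 2 = 508.
Non-drop label index = 507465 + 508 = 507973; at 30 labels/s that is 04:42:12:13, i.e. DF 04:42:12;13.

04:42:12;13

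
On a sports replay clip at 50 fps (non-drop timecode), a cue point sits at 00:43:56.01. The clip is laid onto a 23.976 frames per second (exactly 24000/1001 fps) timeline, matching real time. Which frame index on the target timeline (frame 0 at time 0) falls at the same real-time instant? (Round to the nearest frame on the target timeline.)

frame 63201

Source frame index: (0×3600 + 43×60 + 56) × 50 + 1 = 131801.
Real time: 131801 / (50) = 131801/50 s.
Target frame: (131801/50) × (24000/1001) = 63264480/1001 ≈ 63201.279 → 63201.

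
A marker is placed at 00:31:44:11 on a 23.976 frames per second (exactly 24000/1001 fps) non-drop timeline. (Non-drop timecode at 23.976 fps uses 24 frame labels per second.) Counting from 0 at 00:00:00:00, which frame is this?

45707

Total seconds to the label: (0 × 3600 + 31 × 60 + 44) = 1904.
Frame index = 1904 × 24 + 11 = 45707.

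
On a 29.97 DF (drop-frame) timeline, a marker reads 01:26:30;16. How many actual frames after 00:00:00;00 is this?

155560

Complete 10-minute blocks: 8, each 17982 frames → 143856.
Remaining 6 whole minutes in the current block: 1800 + 5 × 1798 = 10790 frames.
Within the current minute: 30 × 30 + 16 − 2 = 914 (labels ;00/;01 skipped at this minute). Total = 143856 + 10790 + 914 = 155560.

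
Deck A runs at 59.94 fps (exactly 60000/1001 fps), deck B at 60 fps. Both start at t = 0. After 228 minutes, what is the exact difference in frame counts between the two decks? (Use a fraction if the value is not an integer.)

228 min = 13680 s.
A emits 60000/1001 × 13680 = 820800000/1001 frames; B emits 60 × 13680 = 820800.
Difference = 820800/1001 frames (≈ 819.9800); B is ahead of A.

820800/1001 frames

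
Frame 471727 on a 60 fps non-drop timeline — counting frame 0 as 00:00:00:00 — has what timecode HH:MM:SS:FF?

471727 ÷ 60 = 7862 full seconds, remainder 7 frames.
7862 s = 2 h 11 min 2 s.
Timecode: 02:11:02:07.

02:11:02:07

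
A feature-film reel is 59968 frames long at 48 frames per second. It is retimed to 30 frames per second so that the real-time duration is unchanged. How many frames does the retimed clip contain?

37480 frames

Target frames = source frames × (target rate / source rate) = 59968 × (30)/(48) = 59968 × 5/8 = 37480.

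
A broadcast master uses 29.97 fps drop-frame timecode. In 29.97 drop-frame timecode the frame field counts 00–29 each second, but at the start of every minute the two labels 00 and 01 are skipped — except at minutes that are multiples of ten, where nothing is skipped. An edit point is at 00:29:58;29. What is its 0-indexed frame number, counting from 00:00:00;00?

As if non-drop at 30 labels/s: (0 × 3600 + 29 × 60 + 58) × 30 + 29 = 53969.
Minute boundaries passed: 29; those not divisible by 10: 29 − 2 = 27; dropped labels = 2 × 27 = 54.
Actual frame index = 53969 − 54 = 53915.

53915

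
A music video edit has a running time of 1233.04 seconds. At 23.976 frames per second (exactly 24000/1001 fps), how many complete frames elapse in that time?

29563 frames

Frames = 1233.04 × 24000/1001 = 29592960/1001 ≈ 29563.3966.
Complete frames: 29563.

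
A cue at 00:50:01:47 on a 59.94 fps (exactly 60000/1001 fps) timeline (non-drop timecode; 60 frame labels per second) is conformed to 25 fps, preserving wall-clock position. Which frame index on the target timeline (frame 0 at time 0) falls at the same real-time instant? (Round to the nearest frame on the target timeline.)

frame 75120

Source frame index: (0×3600 + 50×60 + 1) × 60 + 47 = 180107.
Real time: 180107 / (60000/1001) = 180287107/60000 s.
Target frame: (180287107/60000) × (25) = 180287107/2400 ≈ 75119.628 → 75120.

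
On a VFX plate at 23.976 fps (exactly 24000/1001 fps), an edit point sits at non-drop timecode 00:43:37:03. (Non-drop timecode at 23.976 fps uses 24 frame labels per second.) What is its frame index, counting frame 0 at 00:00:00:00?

Total seconds to the label: (0 × 3600 + 43 × 60 + 37) = 2617.
Frame index = 2617 × 24 + 3 = 62811.

frame 62811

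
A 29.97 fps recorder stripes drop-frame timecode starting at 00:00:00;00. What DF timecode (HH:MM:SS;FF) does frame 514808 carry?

Ten DF minutes hold 17982 frames, so frame 514808 lies in block 28 (frames 503496–521477) with 11312 frames into that block.
The block's first minute is 1800 frames and the rest 1798 each; 11312 frames reaches minute 6, so 28 × 18 + 6 × 2 = 516 labels have been skipped so far.
Adding those back, label number 514808 + 516 = 515324 at 30 labels/s is 17177 s + 14 f = 4 h 46 min 17 s frame 14, i.e. 04:46:17;14.

04:46:17;14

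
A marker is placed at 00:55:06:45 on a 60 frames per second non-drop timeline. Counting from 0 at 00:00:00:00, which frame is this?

Total seconds to the label: (0 × 3600 + 55 × 60 + 6) = 3306.
Frame index = 3306 × 60 + 45 = 198405.

198405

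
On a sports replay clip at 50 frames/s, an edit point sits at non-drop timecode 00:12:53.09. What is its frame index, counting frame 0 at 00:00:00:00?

Total seconds to the label: (0 × 3600 + 12 × 60 + 53) = 773.
Frame index = 773 × 50 + 9 = 38659.

frame 38659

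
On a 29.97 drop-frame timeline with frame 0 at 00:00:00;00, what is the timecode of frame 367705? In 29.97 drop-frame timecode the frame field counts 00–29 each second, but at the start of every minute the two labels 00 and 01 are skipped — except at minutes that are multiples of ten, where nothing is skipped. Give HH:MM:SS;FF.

03:24:29;03

Ten DF minutes hold 17982 frames, so frame 367705 lies in block 20 (frames 359640–377621) with 8065 frames into that block.
The block's first minute is 1800 frames and the rest 1798 each; 8065 frames reaches minute 4, so 20 × 18 + 4 × 2 = 368 labels have been skipped so far.
Adding those back, label number 367705 + 368 = 368073 at 30 labels/s is 12269 s + 3 f = 3 h 24 min 29 s frame 3, i.e. 03:24:29;03.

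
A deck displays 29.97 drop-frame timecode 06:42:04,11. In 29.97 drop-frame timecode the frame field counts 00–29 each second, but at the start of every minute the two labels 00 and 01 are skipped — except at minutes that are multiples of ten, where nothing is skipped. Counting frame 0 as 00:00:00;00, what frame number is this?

723007

As if non-drop at 30 labels/s: (6 × 3600 + 42 × 60 + 4) × 30 + 11 = 723731.
Minute boundaries passed: 402; those not divisible by 10: 402 − 40 = 362; dropped labels = 2 × 362 = 724.
Actual frame index = 723731 − 724 = 723007.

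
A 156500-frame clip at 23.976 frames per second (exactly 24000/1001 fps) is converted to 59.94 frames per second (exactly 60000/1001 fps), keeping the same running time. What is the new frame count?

391250 frames

Target frames = source frames × (target rate / source rate) = 156500 × (60000/1001)/(24000/1001) = 156500 × 5/2 = 391250.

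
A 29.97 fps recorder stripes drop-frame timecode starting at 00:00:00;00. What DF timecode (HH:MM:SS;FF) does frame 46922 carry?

00:26:05;20

Each 10-minute DF block holds 10 × 60 × 30 − 9 × 2 = 17982 frames. 46922 ÷ 17982 → 2 full blocks, remainder 10958.
Within the partial block the first minute is 1800 frames and each further minute 1798, so 6 further minute boundaries passed. Total skipped labels = 18 × 2 + 2 × 6 = 48.
Non-drop label index = 46922 + 48 = 46970; at 30 labels/s that is 00:26:05:20, i.e. DF 00:26:05;20.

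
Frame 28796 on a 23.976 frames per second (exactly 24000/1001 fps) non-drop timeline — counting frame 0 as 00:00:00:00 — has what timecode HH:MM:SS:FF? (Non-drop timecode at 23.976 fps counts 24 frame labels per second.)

00:19:59:20

28796 ÷ 24 = 1199 full seconds, remainder 20 frames.
1199 s = 0 h 19 min 59 s.
Timecode: 00:19:59:20.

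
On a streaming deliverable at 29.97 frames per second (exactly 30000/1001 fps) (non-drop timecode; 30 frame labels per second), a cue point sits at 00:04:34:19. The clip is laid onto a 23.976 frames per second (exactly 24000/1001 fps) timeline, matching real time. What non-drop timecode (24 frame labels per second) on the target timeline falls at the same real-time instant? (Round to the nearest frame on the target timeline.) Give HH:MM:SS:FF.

00:04:34:15

Source frame index: (0×3600 + 4×60 + 34) × 30 + 19 = 8239.
Real time: 8239 / (30000/1001) = 8247239/30000 s.
Target frame: (8247239/30000) × (24000/1001) = 32956/5 ≈ 6591.200 → 6591.
At 24 labels/s: frame 6591 → 00:04:34:15.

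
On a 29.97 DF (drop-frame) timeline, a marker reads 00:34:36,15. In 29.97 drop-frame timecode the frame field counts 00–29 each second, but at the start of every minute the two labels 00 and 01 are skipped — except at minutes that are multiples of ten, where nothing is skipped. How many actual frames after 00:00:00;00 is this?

62233

As if non-drop at 30 labels/s: (0 × 3600 + 34 × 60 + 36) × 30 + 15 = 62295.
Minute boundaries passed: 34; those not divisible by 10: 34 − 3 = 31; dropped labels = 2 × 31 = 62.
Actual frame index = 62295 − 62 = 62233.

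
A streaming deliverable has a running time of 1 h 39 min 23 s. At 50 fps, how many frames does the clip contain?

1 h 39 min 23 s = 5963 s.
Frames = 5963 × 50 = 298150.

298150 frames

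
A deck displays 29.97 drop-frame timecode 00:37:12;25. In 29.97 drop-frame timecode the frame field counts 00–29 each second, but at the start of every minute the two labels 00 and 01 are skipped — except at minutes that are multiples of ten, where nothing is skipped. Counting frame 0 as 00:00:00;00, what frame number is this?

66917

As if non-drop at 30 labels/s: (0 × 3600 + 37 × 60 + 12) × 30 + 25 = 66985.
Minute boundaries passed: 37; those not divisible by 10: 37 − 3 = 34; dropped labels = 2 × 34 = 68.
Actual frame index = 66985 − 68 = 66917.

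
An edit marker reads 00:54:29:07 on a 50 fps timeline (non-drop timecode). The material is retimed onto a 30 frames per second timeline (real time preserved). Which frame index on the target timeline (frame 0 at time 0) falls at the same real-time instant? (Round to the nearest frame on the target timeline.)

frame 98074

Source frame index: (0×3600 + 54×60 + 29) × 50 + 7 = 163457.
Real time: 163457 / (50) = 163457/50 s.
Target frame: (163457/50) × (30) = 490371/5 ≈ 98074.200 → 98074.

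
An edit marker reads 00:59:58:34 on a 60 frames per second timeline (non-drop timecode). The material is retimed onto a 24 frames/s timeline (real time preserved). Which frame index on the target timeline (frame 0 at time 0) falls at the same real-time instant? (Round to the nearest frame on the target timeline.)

Source frame index: (0×3600 + 59×60 + 58) × 60 + 34 = 215914.
Real time: 215914 / (60) = 107957/30 s.
Target frame: (107957/30) × (24) = 431828/5 ≈ 86365.600 → 86366.

frame 86366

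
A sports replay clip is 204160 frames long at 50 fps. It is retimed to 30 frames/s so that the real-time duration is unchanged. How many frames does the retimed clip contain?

Target frames = source frames × (target rate / source rate) = 204160 × (30)/(50) = 204160 × 3/5 = 122496.

122496 frames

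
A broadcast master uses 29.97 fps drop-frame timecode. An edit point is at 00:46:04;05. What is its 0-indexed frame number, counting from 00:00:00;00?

As if non-drop at 30 labels/s: (0 × 3600 + 46 × 60 + 4) × 30 + 5 = 82925.
Minute boundaries passed: 46; those not divisible by 10: 46 − 4 = 42; dropped labels = 2 × 42 = 84.
Actual frame index = 82925 − 84 = 82841.

82841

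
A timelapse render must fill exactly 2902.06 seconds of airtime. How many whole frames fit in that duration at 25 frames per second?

Frames = 2902.06 × 25 = 145103/2 ≈ 72551.5000.
Complete frames: 72551.

72551 frames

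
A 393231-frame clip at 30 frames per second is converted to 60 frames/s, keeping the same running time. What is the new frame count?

Frames at target rate = 393231 × (60) / (30) = 786462.

786462 frames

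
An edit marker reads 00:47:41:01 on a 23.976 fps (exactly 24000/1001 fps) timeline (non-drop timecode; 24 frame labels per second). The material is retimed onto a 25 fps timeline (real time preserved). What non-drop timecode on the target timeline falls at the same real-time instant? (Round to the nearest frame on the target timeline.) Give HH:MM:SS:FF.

Source frame index: (0×3600 + 47×60 + 41) × 24 + 1 = 68665.
Real time: 68665 / (24000/1001) = 13746733/4800 s.
Target frame: (13746733/4800) × (25) = 13746733/192 ≈ 71597.568 → 71598.
At 25 labels/s: frame 71598 → 00:47:43:23.

00:47:43:23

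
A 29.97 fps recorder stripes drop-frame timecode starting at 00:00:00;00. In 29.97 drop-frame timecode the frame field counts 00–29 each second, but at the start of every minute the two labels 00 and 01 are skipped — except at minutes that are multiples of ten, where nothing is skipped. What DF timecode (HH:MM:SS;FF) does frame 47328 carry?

Ten DF minutes hold 17982 frames, so frame 47328 lies in block 2 (frames 35964–53945) with 11364 frames into that block.
The block's first minute is 1800 frames and the rest 1798 each; 11364 frames reaches minute 6, so 2 × 18 + 6 × 2 = 48 labels have been skipped so far.
Adding those back, label number 47328 + 48 = 47376 at 30 labels/s is 1579 s + 6 f = 0 h 26 min 19 s frame 6, i.e. 00:26:19;06.

00:26:19;06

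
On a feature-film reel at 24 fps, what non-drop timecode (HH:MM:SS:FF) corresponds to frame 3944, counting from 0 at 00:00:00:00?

00:02:44:08

3944 ÷ 24 = 164 full seconds, remainder 8 frames.
164 s = 0 h 2 min 44 s.
Timecode: 00:02:44:08.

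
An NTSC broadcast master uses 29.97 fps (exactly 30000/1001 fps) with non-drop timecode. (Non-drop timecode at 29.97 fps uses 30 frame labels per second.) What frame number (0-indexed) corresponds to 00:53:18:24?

Total seconds to the label: (0 × 3600 + 53 × 60 + 18) = 3198.
Frame index = 3198 × 30 + 24 = 95964.

95964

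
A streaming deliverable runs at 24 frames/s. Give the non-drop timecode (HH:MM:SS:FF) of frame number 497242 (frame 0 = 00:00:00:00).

497242 ÷ 24 = 20718 full seconds, remainder 10 frames.
20718 s = 5 h 45 min 18 s.
Timecode: 05:45:18:10.

05:45:18:10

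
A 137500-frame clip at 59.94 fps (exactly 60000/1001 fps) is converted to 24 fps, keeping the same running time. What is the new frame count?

Target frames = source frames × (target rate / source rate) = 137500 × (24)/(60000/1001) = 137500 × 1001/2500 = 55055.

55055 frames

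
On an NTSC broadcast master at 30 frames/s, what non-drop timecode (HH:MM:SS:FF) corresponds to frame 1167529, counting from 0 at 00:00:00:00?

10:48:37:19

1167529 ÷ 30 = 38917 full seconds, remainder 19 frames.
38917 s = 10 h 48 min 37 s.
Timecode: 10:48:37:19.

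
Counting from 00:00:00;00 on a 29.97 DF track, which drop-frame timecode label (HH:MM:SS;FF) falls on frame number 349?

00:00:11;19

Ten DF minutes hold 17982 frames, so frame 349 lies in block 0 (frames 0–17981) with 349 frames into that block.
The block's first minute is 1800 frames and the rest 1798 each; 349 frames reaches minute 0, so 0 × 18 + 0 × 2 = 0 labels have been skipped so far.
Adding those back, label number 349 + 0 = 349 at 30 labels/s is 11 s + 19 f = 0 h 0 min 11 s frame 19, i.e. 00:00:11;19.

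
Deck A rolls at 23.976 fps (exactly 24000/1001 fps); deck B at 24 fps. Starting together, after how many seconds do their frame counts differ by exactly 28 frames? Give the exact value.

The gap grows by |24 − 24000/1001| = 24/1001 frames per second.
Time for a 28-frame gap: 28 ÷ (24/1001) = 7007/6 s.

7007/6 seconds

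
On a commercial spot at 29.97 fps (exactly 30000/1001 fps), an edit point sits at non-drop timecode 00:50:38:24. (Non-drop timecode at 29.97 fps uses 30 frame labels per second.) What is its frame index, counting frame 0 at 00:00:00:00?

Total seconds to the label: (0 × 3600 + 50 × 60 + 38) = 3038.
Frame index = 3038 × 30 + 24 = 91164.

frame 91164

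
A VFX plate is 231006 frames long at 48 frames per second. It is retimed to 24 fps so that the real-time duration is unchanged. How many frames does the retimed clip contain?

Target frames = source frames × (target rate / source rate) = 231006 × (24)/(48) = 231006 × 1/2 = 115503.

115503 frames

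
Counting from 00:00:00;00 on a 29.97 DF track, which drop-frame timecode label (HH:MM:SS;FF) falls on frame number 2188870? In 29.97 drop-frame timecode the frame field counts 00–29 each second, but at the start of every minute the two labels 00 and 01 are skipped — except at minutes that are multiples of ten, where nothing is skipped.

20:17:15;12

Each 10-minute DF block holds 10 × 60 × 30 − 9 × 2 = 17982 frames. 2188870 ÷ 17982 → 121 full blocks, remainder 13048.
Within the partial block the first minute is 1800 frames and each further minute 1798, so 7 further minute boundaries passed. Total skipped labels = 18 × 121 + 2 × 7 = 2192.
Non-drop label index = 2188870 + 2192 = 2191062; at 30 labels/s that is 20:17:15:12, i.e. DF 20:17:15;12.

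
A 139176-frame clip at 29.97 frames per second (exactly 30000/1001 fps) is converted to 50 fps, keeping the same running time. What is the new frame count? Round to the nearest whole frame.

232192 frames

Frames at target rate = 139176 × (50) / (30000/1001) = 5804799/25 ≈ 232191.960.
Nearest whole frame: 232192.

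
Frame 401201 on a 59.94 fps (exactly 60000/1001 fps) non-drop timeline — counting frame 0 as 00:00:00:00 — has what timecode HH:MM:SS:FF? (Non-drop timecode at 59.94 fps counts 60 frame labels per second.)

401201 ÷ 60 = 6686 full seconds, remainder 41 frames.
6686 s = 1 h 51 min 26 s.
Timecode: 01:51:26:41.

01:51:26:41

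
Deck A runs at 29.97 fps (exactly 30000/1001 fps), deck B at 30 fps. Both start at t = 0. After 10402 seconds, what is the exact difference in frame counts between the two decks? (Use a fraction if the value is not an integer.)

A emits 30000/1001 × 10402 = 44580000/143 frames; B emits 30 × 10402 = 312060.
Difference = 44580/143 frames (≈ 311.7483); B is ahead of A.

44580/143 frames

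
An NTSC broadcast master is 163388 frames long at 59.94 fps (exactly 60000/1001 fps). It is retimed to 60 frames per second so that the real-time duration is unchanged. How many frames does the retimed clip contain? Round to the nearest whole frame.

163551 frames

Frames at target rate = 163388 × (60) / (60000/1001) = 40887847/250 ≈ 163551.388.
Nearest whole frame: 163551.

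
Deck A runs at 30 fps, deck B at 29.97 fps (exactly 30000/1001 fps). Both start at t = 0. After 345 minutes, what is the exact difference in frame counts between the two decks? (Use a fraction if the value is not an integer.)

345 min = 20700 s.
A emits 30 × 20700 = 621000 frames; B emits 30000/1001 × 20700 = 621000000/1001.
Difference = 621000/1001 frames (≈ 620.3796); B is behind A.

621000/1001 frames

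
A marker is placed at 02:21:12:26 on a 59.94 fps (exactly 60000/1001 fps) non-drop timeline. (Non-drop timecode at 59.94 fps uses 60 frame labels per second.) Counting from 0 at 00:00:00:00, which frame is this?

Total seconds to the label: (2 × 3600 + 21 × 60 + 12) = 8472.
Frame index = 8472 × 60 + 26 = 508346.

508346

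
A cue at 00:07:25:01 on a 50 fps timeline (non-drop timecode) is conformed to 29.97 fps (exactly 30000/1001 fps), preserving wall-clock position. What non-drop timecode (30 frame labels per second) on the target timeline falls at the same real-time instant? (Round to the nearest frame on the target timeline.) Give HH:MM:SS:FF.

Source frame index: (0×3600 + 7×60 + 25) × 50 + 1 = 22251.
Real time: 22251 / (50) = 22251/50 s.
Target frame: (22251/50) × (30000/1001) = 13350600/1001 ≈ 13337.263 → 13337.
At 30 labels/s: frame 13337 → 00:07:24:17.

00:07:24:17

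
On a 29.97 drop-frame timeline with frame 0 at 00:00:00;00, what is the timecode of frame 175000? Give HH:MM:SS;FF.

Ten DF minutes hold 17982 frames, so frame 175000 lies in block 9 (frames 161838–179819) with 13162 frames into that block.
The block's first minute is 1800 frames and the rest 1798 each; 13162 frames reaches minute 7, so 9 × 18 + 7 × 2 = 176 labels have been skipped so far.
Adding those back, label number 175000 + 176 = 175176 at 30 labels/s is 5839 s + 6 f = 1 h 37 min 19 s frame 6, i.e. 01:37:19;06.

01:37:19;06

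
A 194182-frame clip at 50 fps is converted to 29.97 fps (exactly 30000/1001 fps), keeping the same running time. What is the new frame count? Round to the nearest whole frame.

Frames at target rate = 194182 × (30000/1001) / (50) = 116509200/1001 ≈ 116392.807.
Nearest whole frame: 116393.

116393 frames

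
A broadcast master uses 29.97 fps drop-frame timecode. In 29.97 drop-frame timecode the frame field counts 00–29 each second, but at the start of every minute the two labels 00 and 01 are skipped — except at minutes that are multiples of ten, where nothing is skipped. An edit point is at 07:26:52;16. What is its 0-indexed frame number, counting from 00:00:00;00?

803572

Complete 10-minute blocks: 44, each 17982 frames → 791208.
Remaining 6 whole minutes in the current block: 1800 + 5 × 1798 = 10790 frames.
Within the current minute: 52 × 30 + 16 − 2 = 1574 (labels ;00/;01 skipped at this minute). Total = 791208 + 10790 + 1574 = 803572.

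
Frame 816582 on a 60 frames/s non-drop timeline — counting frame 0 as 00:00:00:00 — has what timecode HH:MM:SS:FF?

03:46:49:42

816582 ÷ 60 = 13609 full seconds, remainder 42 frames.
13609 s = 3 h 46 min 49 s.
Timecode: 03:46:49:42.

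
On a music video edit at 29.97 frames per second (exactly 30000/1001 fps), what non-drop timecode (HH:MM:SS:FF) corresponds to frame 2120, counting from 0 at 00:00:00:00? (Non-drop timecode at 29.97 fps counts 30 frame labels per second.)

00:01:10:20

2120 ÷ 30 = 70 full seconds, remainder 20 frames.
70 s = 0 h 1 min 10 s.
Timecode: 00:01:10:20.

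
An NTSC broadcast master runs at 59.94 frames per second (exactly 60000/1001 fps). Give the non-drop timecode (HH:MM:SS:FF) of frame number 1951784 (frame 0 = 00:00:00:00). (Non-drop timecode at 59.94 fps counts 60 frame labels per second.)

09:02:09:44

1951784 ÷ 60 = 32529 full seconds, remainder 44 frames.
32529 s = 9 h 2 min 9 s.
Timecode: 09:02:09:44.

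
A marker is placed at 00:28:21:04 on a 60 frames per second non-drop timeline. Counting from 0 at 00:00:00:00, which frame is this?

frame 102064

Total seconds to the label: (0 × 3600 + 28 × 60 + 21) = 1701.
Frame index = 1701 × 60 + 4 = 102064.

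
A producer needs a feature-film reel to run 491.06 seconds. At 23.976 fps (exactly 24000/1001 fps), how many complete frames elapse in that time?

Frames = 491.06 × 24000/1001 = 11785440/1001 ≈ 11773.6663.
Complete frames: 11773.

11773 frames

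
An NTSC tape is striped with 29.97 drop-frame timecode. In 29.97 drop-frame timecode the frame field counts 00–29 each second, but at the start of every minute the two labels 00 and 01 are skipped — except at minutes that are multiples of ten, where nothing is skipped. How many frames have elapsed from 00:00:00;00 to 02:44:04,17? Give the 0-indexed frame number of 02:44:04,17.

As if non-drop at 30 labels/s: (2 × 3600 + 44 × 60 + 4) × 30 + 17 = 295337.
Minute boundaries passed: 164; those not divisible by 10: 164 − 16 = 148; dropped labels = 2 × 148 = 296.
Actual frame index = 295337 − 296 = 295041.

295041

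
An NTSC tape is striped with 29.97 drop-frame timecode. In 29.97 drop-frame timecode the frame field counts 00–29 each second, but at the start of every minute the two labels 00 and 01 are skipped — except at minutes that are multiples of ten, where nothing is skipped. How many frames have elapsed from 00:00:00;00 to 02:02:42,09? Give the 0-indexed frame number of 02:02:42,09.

220649

Complete 10-minute blocks: 12, each 17982 frames → 215784.
Remaining 2 whole minutes in the current block: 1800 + 1 × 1798 = 3598 frames.
Within the current minute: 42 × 30 + 9 − 2 = 1267 (labels ;00/;01 skipped at this minute). Total = 215784 + 3598 + 1267 = 220649.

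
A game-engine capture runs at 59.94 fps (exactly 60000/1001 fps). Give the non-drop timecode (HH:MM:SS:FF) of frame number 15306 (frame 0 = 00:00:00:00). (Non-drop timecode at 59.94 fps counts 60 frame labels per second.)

15306 ÷ 60 = 255 full seconds, remainder 6 frames.
255 s = 0 h 4 min 15 s.
Timecode: 00:04:15:06.

00:04:15:06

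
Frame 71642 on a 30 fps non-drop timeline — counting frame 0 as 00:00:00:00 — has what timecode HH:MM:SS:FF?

71642 ÷ 30 = 2388 full seconds, remainder 2 frames.
2388 s = 0 h 39 min 48 s.
Timecode: 00:39:48:02.

00:39:48:02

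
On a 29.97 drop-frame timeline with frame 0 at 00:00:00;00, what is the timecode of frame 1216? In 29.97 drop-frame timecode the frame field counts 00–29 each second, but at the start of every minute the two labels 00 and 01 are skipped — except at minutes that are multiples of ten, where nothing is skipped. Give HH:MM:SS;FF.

Each 10-minute DF block holds 10 × 60 × 30 − 9 × 2 = 17982 frames. 1216 ÷ 17982 → 0 full blocks, remainder 1216.
Within the partial block the first minute is 1800 frames and each further minute 1798, so 0 further minute boundaries passed. Total skipped labels = 18 × 0 + 2 × 0 = 0.
Non-drop label index = 1216 + 0 = 1216; at 30 labels/s that is 00:00:40:16, i.e. DF 00:00:40;16.

00:00:40;16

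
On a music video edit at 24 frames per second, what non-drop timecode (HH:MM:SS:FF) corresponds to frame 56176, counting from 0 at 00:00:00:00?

00:39:00:16

56176 ÷ 24 = 2340 full seconds, remainder 16 frames.
2340 s = 0 h 39 min 0 s.
Timecode: 00:39:00:16.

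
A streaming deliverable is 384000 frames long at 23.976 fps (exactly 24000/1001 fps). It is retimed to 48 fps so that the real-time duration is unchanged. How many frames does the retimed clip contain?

768768 frames

Target frames = source frames × (target rate / source rate) = 384000 × (48)/(24000/1001) = 384000 × 1001/500 = 768768.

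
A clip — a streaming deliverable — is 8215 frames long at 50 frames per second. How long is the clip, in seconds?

164.3 seconds

Running time = 8215 / (50) = 164.3 s.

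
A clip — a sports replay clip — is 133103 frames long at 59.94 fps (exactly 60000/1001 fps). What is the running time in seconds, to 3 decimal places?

Running time = 133103 × 1001/60000 = 133236103/60000 s ≈ 2220.602 s.

2220.602 seconds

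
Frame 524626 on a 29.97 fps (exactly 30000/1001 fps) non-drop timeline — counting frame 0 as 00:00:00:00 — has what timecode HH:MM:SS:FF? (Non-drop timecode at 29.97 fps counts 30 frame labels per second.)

04:51:27:16

524626 ÷ 30 = 17487 full seconds, remainder 16 frames.
17487 s = 4 h 51 min 27 s.
Timecode: 04:51:27:16.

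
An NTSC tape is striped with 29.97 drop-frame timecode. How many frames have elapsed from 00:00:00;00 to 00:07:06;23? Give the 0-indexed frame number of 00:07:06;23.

As if non-drop at 30 labels/s: (0 × 3600 + 7 × 60 + 6) × 30 + 23 = 12803.
Minute boundaries passed: 7; those not divisible by 10: 7 − 0 = 7; dropped labels = 2 × 7 = 14.
Actual frame index = 12803 − 14 = 12789.

12789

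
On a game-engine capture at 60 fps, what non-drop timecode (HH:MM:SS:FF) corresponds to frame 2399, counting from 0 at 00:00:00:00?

00:00:39:59

2399 ÷ 60 = 39 full seconds, remainder 59 frames.
39 s = 0 h 0 min 39 s.
Timecode: 00:00:39:59.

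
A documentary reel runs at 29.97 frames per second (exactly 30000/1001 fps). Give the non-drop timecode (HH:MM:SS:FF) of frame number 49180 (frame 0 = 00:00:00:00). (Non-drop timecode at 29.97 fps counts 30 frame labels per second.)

49180 ÷ 30 = 1639 full seconds, remainder 10 frames.
1639 s = 0 h 27 min 19 s.
Timecode: 00:27:19:10.

00:27:19:10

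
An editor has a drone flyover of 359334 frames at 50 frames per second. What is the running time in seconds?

7186.68 seconds

Running time = 359334 / (50) = 7186.68 s.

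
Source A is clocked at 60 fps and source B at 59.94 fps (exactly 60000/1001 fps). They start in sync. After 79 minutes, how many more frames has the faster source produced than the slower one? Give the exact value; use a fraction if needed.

79 min = 4740 s.
A emits 60 × 4740 = 284400 frames; B emits 60000/1001 × 4740 = 284400000/1001.
Difference = 284400/1001 frames (≈ 284.1159); B is behind A.

284400/1001 frames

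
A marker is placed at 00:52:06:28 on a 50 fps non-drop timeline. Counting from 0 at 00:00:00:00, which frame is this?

frame 156328

Total seconds to the label: (0 × 3600 + 52 × 60 + 6) = 3126.
Frame index = 3126 × 50 + 28 = 156328.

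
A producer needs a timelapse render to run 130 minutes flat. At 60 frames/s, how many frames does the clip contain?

130 min = 7800 s.
Frames = 7800 × 60 = 468000.

468000 frames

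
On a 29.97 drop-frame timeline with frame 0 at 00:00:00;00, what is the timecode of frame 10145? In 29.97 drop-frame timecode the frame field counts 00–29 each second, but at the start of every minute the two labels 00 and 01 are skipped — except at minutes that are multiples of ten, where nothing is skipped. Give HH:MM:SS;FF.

00:05:38;15

Each 10-minute DF block holds 10 × 60 × 30 − 9 × 2 = 17982 frames. 10145 ÷ 17982 → 0 full blocks, remainder 10145.
Within the partial block the first minute is 1800 frames and each further minute 1798, so 5 further minute boundaries passed. Total skipped labels = 18 × 0 + 2 × 5 = 10.
Non-drop label index = 10145 + 10 = 10155; at 30 labels/s that is 00:05:38:15, i.e. DF 00:05:38;15.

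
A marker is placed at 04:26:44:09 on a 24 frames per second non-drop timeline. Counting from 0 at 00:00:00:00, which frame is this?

frame 384105

Total seconds to the label: (4 × 3600 + 26 × 60 + 44) = 16004.
Frame index = 16004 × 24 + 9 = 384105.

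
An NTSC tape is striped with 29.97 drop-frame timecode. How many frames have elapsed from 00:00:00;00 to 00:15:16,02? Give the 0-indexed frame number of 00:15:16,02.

27454

Complete 10-minute blocks: 1, each 17982 frames → 17982.
Remaining 5 whole minutes in the current block: 1800 + 4 × 1798 = 8992 frames.
Within the current minute: 16 × 30 + 2 − 2 = 480 (labels ;00/;01 skipped at this minute). Total = 17982 + 8992 + 480 = 27454.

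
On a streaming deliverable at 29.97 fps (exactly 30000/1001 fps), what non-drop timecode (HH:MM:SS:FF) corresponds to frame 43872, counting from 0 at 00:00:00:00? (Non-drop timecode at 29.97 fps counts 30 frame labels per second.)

00:24:22:12

43872 ÷ 30 = 1462 full seconds, remainder 12 frames.
1462 s = 0 h 24 min 22 s.
Timecode: 00:24:22:12.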